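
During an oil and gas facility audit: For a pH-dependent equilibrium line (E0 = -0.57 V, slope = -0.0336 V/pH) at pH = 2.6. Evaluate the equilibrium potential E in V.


Apply the Pourbaix line equation: E = E0 + slope*pH
E = -0.57 + (-0.0336)*2.6 = -0.57 + (-0.08736) = -0.65736 V
Rounded to 3 decimal places: E = -0.657 V

-0.657 V


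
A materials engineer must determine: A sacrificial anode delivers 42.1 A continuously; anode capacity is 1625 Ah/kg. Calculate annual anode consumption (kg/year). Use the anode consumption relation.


Annual consumption = current * hours per year / capacity
Rate = 42.1 * 8760 / 1625 = 227.0 kg/year

227.0 kg/year


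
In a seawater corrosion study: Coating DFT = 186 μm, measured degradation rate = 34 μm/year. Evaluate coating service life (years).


Service life = thickness / degradation rate
Life = 186 / 34 = 5.5 years

5.5 years


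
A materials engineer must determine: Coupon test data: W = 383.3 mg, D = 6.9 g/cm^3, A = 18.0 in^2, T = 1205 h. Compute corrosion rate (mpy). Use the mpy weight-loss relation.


Apply the mpy weight-loss relation: CR = 534 * W / (D * A * T)
Numerator: 534 * 383.3 = 204682.2
Denominator: 6.9 * 18.0 * 1205 = 149661.0
CR = 204682.2 / 149661.0 = 1.368 mpy

1.368 mpy


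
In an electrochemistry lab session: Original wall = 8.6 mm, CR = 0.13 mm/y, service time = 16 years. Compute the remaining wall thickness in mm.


Remaining wall = original − CR × time
t = 8.6 − 0.13*16 = 8.6 − 2.08 = 6.52 mm

6.52 mm


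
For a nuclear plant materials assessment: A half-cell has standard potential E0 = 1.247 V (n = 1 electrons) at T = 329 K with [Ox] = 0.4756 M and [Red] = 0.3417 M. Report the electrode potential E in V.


Apply the Nernst equation: E = E0 + (RT/nF)*ln([Ox]/[Red])
Step 1: RT/nF = 8.314*329/(1*96485) = 0.02834955 V
Step 2: [Ox]/[Red] = 0.4756/0.3417 = 1.391864
Step 3: ln(1.391864) = 0.330644
Step 4: correction = 0.02834955 * 0.330644 = 0.009 V
E = 1.247 + 0.009 = 1.256 V

1.256 V


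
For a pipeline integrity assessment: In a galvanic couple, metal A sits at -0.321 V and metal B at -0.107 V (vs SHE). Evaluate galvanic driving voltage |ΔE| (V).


Driving voltage is the absolute potential difference.
|ΔE| = |-0.321 − (-0.107)| = 0.214 V

0.214 V


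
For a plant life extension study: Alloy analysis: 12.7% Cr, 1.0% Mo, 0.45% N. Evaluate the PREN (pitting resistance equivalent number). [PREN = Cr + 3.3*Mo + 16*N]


Apply the PREN formula: PREN = Cr + 3.3*Mo + 16*N
PREN = 12.7 + 3.3*1.0 + 16*0.45
PREN = 12.7 + 3.3 + 7.2 = 23.2

23.2


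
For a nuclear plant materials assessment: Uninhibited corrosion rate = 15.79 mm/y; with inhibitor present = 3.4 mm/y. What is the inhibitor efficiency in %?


Apply the inhibitor-efficiency definition: IE = (CR_blank − CR_inh)/CR_blank × 100
IE = (15.79 − 3.4) / 15.79 × 100
IE = 12.39 / 15.79 × 100 = 78.5 %

78.5 %


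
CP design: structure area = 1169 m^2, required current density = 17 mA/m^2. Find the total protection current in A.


I = area * current density, then convert mA → A (÷1000)
I = 1169 * 17 / 1000 = 19.87 A

19.87 A


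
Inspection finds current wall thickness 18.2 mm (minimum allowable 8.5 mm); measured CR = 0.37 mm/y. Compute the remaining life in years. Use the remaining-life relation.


Apply the remaining-life relation: RL = (t_current − t_min) / CR
RL = (18.2 − 8.5) / 0.37 = 9.7 / 0.37 = 26.2 years

26.2 years


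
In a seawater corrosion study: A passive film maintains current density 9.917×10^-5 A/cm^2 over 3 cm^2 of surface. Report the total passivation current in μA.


I = i_pass * A, then convert A → μA (×10^6)
I = 9.917×10^-5 * 3 * 10^6 = 297.51 μA

297.51 μA


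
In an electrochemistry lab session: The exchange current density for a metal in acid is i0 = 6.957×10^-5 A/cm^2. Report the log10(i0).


i0 = 6.957×10^-5 A/cm^2
log10(i0) = -4.158

-4.158


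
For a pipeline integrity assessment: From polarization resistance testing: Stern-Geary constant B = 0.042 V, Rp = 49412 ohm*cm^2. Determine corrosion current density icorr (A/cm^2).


Apply the Stern-Geary relation: icorr = B / Rp
icorr = 0.042 / 49412 = 8.5×10^-7 A/cm^2

8.5×10^-7 A/cm^2


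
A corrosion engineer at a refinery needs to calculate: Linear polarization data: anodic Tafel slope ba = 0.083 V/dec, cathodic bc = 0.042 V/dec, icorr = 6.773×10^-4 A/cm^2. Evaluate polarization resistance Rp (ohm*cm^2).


Apply the Stern-Geary equation: Rp = ba*bc / (2.303*icorr*(ba+bc))
ba*bc = 0.083*0.042 = 0.003486
ba+bc = 0.125; 2.303*icorr*(ba+bc) = 2.303*6.773×10^-4*0.125 = 1.9497774×10^-4
Rp = 0.003486 / 1.9497774×10^-4 = 17.9 ohm*cm^2

17.9 ohm*cm^2


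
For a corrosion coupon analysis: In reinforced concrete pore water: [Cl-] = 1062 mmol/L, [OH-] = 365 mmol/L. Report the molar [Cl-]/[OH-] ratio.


Threshold parameter = [Cl-] / [OH-] (molar basis; both in mmol/L, so units cancel)
Ratio = 1062 / 365 = 2.91

2.91


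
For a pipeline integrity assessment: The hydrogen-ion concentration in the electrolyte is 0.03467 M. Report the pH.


pH = −log10[H+]
pH = −log10(0.03467) = 1.46

1.46


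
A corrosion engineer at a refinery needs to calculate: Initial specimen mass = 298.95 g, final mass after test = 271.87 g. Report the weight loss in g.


Weight loss = initial − final
WL = 298.95 − 271.87 = 27.08 g

27.08 g


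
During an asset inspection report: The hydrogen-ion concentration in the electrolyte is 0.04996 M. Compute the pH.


pH = −log10[H+]
pH = −log10(0.04996) = 1.3

1.3


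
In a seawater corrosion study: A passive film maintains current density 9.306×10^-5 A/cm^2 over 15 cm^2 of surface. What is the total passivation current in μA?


I = i_pass * A, then convert A → μA (×10^6)
I = 9.306×10^-5 * 15 * 10^6 = 1395.9 μA

1395.9 μA


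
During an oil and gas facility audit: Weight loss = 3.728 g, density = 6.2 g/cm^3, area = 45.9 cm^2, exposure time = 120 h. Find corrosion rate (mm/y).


Apply the mm/y weight-loss relation: CR = 87600 * W / (D * A * T)
Numerator: 87600 * 3.728 = 326572.8
Denominator: 6.2 * 45.9 * 120 = 34149.6
CR = 326572.8 / 34149.6 = 9.56301 mm/y

9.56301 mm/y


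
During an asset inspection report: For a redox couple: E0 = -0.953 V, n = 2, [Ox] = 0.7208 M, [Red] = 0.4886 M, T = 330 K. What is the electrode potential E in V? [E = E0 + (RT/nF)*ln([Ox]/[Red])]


Apply the Nernst equation: E = E0 + (RT/nF)*ln([Ox]/[Red])
Step 1: RT/nF = 8.314*330/(2*96485) = 0.01421786 V
Step 2: [Ox]/[Red] = 0.7208/0.4886 = 1.475235
Step 3: ln(1.475235) = 0.388817
Step 4: correction = 0.01421786 * 0.388817 = 0.006 V
E = -0.953 + 0.006 = -0.947 V

-0.947 V


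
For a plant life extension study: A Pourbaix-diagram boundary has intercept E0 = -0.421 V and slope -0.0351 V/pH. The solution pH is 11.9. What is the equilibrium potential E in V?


Apply the Pourbaix line equation: E = E0 + slope*pH
E = -0.421 + (-0.0351)*11.9 = -0.421 + (-0.41769) = -0.83869 V
Rounded to 4 decimal places: E = -0.8387 V

-0.8387 V


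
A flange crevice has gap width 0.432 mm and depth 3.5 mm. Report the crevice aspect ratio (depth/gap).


Aspect ratio = depth / gap
Ratio = 3.5 / 0.432 = 8.1

8.1


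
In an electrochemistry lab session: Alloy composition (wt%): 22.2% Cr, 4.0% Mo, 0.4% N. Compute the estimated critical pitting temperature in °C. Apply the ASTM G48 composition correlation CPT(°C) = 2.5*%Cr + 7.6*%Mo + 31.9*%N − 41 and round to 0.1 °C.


Apply the ASTM G48 empirical CPT estimate: CPT(°C) = 2.5*%Cr + 7.6*%Mo + 31.9*%N − 41
2.5*22.2 = 55.5; 7.6*4.0 = 30.4; 31.9*0.4 = 12.76
CPT = 55.5 + 30.4 + 12.76 − 41 = 57.66 °C
Rounded to 0.1 °C: CPT ≈ 57.7 °C

57.7 °C


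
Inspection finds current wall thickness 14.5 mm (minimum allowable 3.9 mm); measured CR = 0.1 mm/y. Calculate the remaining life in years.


Apply the remaining-life relation: RL = (t_current − t_min) / CR
RL = (14.5 − 3.9) / 0.1 = 10.6 / 0.1 = 106.0 years

106.0 years


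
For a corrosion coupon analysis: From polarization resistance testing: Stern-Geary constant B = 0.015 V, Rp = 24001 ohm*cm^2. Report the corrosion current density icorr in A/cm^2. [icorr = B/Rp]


Apply the Stern-Geary relation: icorr = B / Rp
icorr = 0.015 / 24001 = 6.25×10^-7 A/cm^2

6.25×10^-7 A/cm^2


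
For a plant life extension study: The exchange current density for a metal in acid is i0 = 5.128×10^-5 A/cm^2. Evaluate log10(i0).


i0 = 5.128×10^-5 A/cm^2
log10(i0) = -4.29

-4.29


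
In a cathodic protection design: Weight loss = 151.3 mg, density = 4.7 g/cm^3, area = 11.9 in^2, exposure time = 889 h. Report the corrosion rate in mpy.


Apply the mpy weight-loss relation: CR = 534 * W / (D * A * T)
Numerator: 534 * 151.3 = 80794.2
Denominator: 4.7 * 11.9 * 889 = 49721.77
CR = 80794.2 / 49721.77 = 1.625 mpy

1.625 mpy


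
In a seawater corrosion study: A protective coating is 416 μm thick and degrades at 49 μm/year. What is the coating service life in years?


Service life = thickness / degradation rate
Life = 416 / 49 = 8.5 years

8.5 years


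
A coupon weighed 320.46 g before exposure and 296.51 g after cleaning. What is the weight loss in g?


Weight loss = initial − final
WL = 320.46 − 296.51 = 23.95 g

23.95 g


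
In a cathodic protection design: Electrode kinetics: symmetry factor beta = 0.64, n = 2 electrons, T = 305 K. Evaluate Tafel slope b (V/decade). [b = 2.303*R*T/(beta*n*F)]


Apply the Tafel slope relation: b = 2.303*R*T/(beta*n*F)
Numerator: 2.303 * 8.314 * 305 = 5839.88
Denominator: 0.64 * 2 * 96485 = 123500.8
b = 5839.88 / 123500.8 = 0.0473 V/decade

0.0473 V/decade


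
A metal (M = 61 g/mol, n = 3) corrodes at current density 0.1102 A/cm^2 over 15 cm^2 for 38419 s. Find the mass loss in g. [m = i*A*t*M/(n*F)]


Apply Faraday's law: m = i*A*t*M / (n*F)
Total charge passed Q = i*A*t = 0.1102*15*38419 = 63506.607 C
m = Q*M/(n*F) = 63506.607*61/(3*96485) = 13.383 g

13.383 g


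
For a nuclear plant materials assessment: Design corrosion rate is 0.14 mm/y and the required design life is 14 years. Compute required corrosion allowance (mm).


Corrosion allowance = CR × design life
CA = 0.14 * 14 = 1.96 mm

1.96 mm


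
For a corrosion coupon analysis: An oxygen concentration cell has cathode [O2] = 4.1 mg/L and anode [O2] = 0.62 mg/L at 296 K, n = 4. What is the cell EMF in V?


Apply the Nernst concentration-cell relation: E = (RT/nF)*ln(C_cathode/C_anode)
RT/nF = 8.314*296/(4*96485) = 0.00637649 V
ln(4.1/0.62) = 1.88902
E = 0.00637649 * 1.88902 = 0.01205 V

0.01205 V


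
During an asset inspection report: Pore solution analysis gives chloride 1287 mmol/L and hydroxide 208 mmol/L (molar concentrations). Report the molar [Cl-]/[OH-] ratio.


Threshold parameter = [Cl-] / [OH-] (molar basis; both in mmol/L, so units cancel)
Ratio = 1287 / 208 = 6.19

6.19


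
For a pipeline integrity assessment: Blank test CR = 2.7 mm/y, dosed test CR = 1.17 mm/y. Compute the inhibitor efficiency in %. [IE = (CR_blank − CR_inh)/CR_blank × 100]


Apply the inhibitor-efficiency definition: IE = (CR_blank − CR_inh)/CR_blank × 100
IE = (2.7 − 1.17) / 2.7 × 100
IE = 1.53 / 2.7 × 100 = 56.7 %

56.7 %


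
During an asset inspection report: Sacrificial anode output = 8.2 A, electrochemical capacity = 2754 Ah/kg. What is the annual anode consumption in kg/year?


Annual consumption = current * hours per year / capacity
Rate = 8.2 * 8760 / 2754 = 26.1 kg/year

26.1 kg/year


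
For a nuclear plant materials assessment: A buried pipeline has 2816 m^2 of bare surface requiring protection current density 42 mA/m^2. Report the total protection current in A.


I = area * current density, then convert mA → A (÷1000)
I = 2816 * 42 / 1000 = 118.27 A

118.27 A


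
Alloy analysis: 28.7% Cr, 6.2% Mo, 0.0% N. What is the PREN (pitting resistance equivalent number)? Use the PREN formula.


Apply the PREN formula: PREN = Cr + 3.3*Mo + 16*N
PREN = 28.7 + 3.3*6.2 + 16*0.0
PREN = 28.7 + 20.46 + 0.0 = 49.16

49.16


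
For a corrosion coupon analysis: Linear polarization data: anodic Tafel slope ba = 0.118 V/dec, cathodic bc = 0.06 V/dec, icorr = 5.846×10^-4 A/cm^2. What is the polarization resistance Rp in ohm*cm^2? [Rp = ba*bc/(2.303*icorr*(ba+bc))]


Apply the Stern-Geary equation: Rp = ba*bc / (2.303*icorr*(ba+bc))
ba*bc = 0.118*0.06 = 0.00708
ba+bc = 0.178; 2.303*icorr*(ba+bc) = 2.303*5.846×10^-4*0.178 = 2.3964742×10^-4
Rp = 0.00708 / 2.3964742×10^-4 = 29.54 ohm*cm^2

29.54 ohm*cm^2


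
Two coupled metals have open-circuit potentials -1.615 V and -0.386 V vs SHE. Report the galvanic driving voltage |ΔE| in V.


Driving voltage is the absolute potential difference.
|ΔE| = |-1.615 − (-0.386)| = 1.229 V

1.229 V


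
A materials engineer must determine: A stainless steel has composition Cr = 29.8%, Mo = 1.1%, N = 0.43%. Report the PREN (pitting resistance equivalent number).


Apply the PREN formula: PREN = Cr + 3.3*Mo + 16*N
PREN = 29.8 + 3.3*1.1 + 16*0.43
PREN = 29.8 + 3.63 + 6.88 = 40.31

40.31


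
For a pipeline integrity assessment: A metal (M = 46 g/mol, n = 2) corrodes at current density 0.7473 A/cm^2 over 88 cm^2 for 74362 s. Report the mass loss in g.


Apply Faraday's law: m = i*A*t*M / (n*F)
Total charge passed Q = i*A*t = 0.7473*88*74362 = 4890223.5888 C
m = Q*M/(n*F) = 4890223.5888*46/(2*96485) = 1165.727 g

1165.727 g


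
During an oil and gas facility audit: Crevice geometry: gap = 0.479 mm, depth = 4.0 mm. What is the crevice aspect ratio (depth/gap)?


Aspect ratio = depth / gap
Ratio = 4.0 / 0.479 = 8.4

8.4


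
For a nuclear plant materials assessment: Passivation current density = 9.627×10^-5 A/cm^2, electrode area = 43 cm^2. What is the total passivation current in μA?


I = i_pass * A, then convert A → μA (×10^6)
I = 9.627×10^-5 * 43 * 10^6 = 4139.61 μA

4139.61 μA


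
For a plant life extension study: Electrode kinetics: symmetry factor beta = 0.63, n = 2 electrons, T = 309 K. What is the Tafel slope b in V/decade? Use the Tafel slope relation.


Apply the Tafel slope relation: b = 2.303*R*T/(beta*n*F)
Numerator: 2.303 * 8.314 * 309 = 5916.47
Denominator: 0.63 * 2 * 96485 = 121571.1
b = 5916.47 / 121571.1 = 0.049 V/decade

0.049 V/decade


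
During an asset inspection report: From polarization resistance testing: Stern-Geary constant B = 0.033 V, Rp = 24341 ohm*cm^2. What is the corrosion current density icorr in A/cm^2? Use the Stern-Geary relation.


Apply the Stern-Geary relation: icorr = B / Rp
icorr = 0.033 / 24341 = 1.356×10^-6 A/cm^2

1.356×10^-6 A/cm^2


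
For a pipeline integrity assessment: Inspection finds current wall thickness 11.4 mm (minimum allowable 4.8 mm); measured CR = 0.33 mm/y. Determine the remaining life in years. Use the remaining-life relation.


Apply the remaining-life relation: RL = (t_current − t_min) / CR
RL = (11.4 − 4.8) / 0.33 = 6.6 / 0.33 = 20.0 years

20.0 years


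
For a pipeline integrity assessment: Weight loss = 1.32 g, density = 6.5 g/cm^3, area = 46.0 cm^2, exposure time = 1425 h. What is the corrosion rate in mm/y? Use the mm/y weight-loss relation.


Apply the mm/y weight-loss relation: CR = 87600 * W / (D * A * T)
Numerator: 87600 * 1.32 = 115632.0
Denominator: 6.5 * 46.0 * 1425 = 426075.0
CR = 115632.0 / 426075.0 = 0.2714 mm/y

0.2714 mm/y


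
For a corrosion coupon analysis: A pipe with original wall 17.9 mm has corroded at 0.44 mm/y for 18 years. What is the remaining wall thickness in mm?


Remaining wall = original − CR × time
t = 17.9 − 0.44*18 = 17.9 − 7.92 = 9.98 mm

9.98 mm


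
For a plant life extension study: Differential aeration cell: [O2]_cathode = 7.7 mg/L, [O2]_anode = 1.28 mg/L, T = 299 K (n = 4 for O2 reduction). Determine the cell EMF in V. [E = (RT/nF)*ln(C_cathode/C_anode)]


Apply the Nernst concentration-cell relation: E = (RT/nF)*ln(C_cathode/C_anode)
RT/nF = 8.314*299/(4*96485) = 0.00644112 V
ln(7.7/1.28) = 1.79436
E = 0.00644112 * 1.79436 = 0.01156 V

0.01156 V


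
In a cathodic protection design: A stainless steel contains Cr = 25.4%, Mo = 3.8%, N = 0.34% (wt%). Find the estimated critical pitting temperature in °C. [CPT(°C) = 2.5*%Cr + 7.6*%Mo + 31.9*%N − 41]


Apply the ASTM G48 empirical CPT estimate: CPT(°C) = 2.5*%Cr + 7.6*%Mo + 31.9*%N − 41
2.5*25.4 = 63.5; 7.6*3.8 = 28.88; 31.9*0.34 = 10.846
CPT = 63.5 + 28.88 + 10.846 − 41 = 62.226 °C
Rounded to 0.1 °C: CPT ≈ 62.2 °C

62.2 °C


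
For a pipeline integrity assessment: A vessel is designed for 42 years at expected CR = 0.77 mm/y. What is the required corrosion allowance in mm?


Corrosion allowance = CR × design life
CA = 0.77 * 42 = 32.34 mm

32.34 mm


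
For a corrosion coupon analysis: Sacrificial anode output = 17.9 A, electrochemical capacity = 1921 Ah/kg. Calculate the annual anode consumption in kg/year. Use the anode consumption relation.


Annual consumption = current * hours per year / capacity
Rate = 17.9 * 8760 / 1921 = 81.6 kg/year

81.6 kg/year


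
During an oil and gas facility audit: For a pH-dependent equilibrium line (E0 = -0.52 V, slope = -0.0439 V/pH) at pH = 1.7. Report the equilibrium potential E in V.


Apply the Pourbaix line equation: E = E0 + slope*pH
E = -0.52 + (-0.0439)*1.7 = -0.52 + (-0.07463) = -0.59463 V
Rounded to 3 decimal places: E = -0.595 V

-0.595 V


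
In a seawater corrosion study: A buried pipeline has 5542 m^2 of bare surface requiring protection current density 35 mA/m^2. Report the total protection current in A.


I = area * current density, then convert mA → A (÷1000)
I = 5542 * 35 / 1000 = 193.97 A

193.97 A


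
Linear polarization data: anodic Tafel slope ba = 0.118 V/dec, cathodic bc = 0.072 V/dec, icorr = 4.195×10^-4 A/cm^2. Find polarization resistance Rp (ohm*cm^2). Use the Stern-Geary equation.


Apply the Stern-Geary equation: Rp = ba*bc / (2.303*icorr*(ba+bc))
ba*bc = 0.118*0.072 = 0.008496
ba+bc = 0.19; 2.303*icorr*(ba+bc) = 2.303*4.195×10^-4*0.19 = 1.8356061×10^-4
Rp = 0.008496 / 1.8356061×10^-4 = 46.28 ohm*cm^2

46.28 ohm*cm^2


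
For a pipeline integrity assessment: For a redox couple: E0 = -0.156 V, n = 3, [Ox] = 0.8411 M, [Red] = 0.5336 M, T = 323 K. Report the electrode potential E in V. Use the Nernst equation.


Apply the Nernst equation: E = E0 + (RT/nF)*ln([Ox]/[Red])
Step 1: RT/nF = 8.314*323/(3*96485) = 0.00927751 V
Step 2: [Ox]/[Red] = 0.8411/0.5336 = 1.576274
Step 3: ln(1.576274) = 0.455064
Step 4: correction = 0.00927751 * 0.455064 = 0.004 V
E = -0.156 + 0.004 = -0.152 V

-0.152 V


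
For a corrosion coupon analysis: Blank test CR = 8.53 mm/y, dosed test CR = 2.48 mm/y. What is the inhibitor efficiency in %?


Apply the inhibitor-efficiency definition: IE = (CR_blank − CR_inh)/CR_blank × 100
IE = (8.53 − 2.48) / 8.53 × 100
IE = 6.05 / 8.53 × 100 = 70.9 %

70.9 %


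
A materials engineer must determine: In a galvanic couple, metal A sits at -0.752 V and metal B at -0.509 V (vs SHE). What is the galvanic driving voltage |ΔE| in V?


Driving voltage is the absolute potential difference.
|ΔE| = |-0.752 − (-0.509)| = 0.243 V

0.243 V


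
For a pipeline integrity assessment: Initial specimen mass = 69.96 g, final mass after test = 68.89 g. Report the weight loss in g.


Weight loss = initial − final
WL = 69.96 − 68.89 = 1.07 g

1.07 g


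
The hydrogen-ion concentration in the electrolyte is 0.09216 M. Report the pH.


pH = −log10[H+]
pH = −log10(0.09216) = 1.04

1.04


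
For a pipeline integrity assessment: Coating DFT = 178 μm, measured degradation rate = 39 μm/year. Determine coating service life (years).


Service life = thickness / degradation rate
Life = 178 / 39 = 4.6 years

4.6 years


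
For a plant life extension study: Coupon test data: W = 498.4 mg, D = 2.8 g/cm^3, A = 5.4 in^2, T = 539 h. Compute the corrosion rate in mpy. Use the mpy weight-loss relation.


Apply the mpy weight-loss relation: CR = 534 * W / (D * A * T)
Numerator: 534 * 498.4 = 266145.6
Denominator: 2.8 * 5.4 * 539 = 8149.68
CR = 266145.6 / 8149.68 = 32.65718 mpy

32.65718 mpy


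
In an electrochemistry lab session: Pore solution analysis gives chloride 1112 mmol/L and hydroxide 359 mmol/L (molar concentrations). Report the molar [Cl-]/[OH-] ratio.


Threshold parameter = [Cl-] / [OH-] (molar basis; both in mmol/L, so units cancel)
Ratio = 1112 / 359 = 3.1

3.1


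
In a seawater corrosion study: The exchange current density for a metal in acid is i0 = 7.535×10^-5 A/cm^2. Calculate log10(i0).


i0 = 7.535×10^-5 A/cm^2
log10(i0) = -4.123

-4.123


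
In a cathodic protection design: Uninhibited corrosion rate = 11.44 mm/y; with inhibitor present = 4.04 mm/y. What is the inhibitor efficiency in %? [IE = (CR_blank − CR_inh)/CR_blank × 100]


Apply the inhibitor-efficiency definition: IE = (CR_blank − CR_inh)/CR_blank × 100
IE = (11.44 − 4.04) / 11.44 × 100
IE = 7.4 / 11.44 × 100 = 64.7 %

64.7 %


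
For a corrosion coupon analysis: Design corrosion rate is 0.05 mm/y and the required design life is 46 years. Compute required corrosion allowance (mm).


Corrosion allowance = CR × design life
CA = 0.05 * 46 = 2.3 mm

2.3 mm


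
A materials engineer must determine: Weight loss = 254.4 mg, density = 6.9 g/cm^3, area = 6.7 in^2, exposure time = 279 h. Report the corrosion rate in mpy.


Apply the mpy weight-loss relation: CR = 534 * W / (D * A * T)
Numerator: 534 * 254.4 = 135849.6
Denominator: 6.9 * 6.7 * 279 = 12898.17
CR = 135849.6 / 12898.17 = 10.5325 mpy

10.5325 mpy


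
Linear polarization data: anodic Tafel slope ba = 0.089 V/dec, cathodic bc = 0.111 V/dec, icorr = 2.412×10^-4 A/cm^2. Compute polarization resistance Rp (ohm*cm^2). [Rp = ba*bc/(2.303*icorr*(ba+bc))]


Apply the Stern-Geary equation: Rp = ba*bc / (2.303*icorr*(ba+bc))
ba*bc = 0.089*0.111 = 0.009879
ba+bc = 0.2; 2.303*icorr*(ba+bc) = 2.303*2.412×10^-4*0.2 = 1.1109672×10^-4
Rp = 0.009879 / 1.1109672×10^-4 = 88.92 ohm*cm^2

88.92 ohm*cm^2


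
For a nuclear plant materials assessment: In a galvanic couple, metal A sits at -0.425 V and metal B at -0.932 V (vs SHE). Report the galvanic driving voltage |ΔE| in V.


Driving voltage is the absolute potential difference.
|ΔE| = |-0.425 − (-0.932)| = 0.507 V

0.507 V


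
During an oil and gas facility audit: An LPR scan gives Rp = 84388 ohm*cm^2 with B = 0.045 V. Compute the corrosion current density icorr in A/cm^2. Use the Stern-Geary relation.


Apply the Stern-Geary relation: icorr = B / Rp
icorr = 0.045 / 84388 = 5.333×10^-7 A/cm^2

5.333×10^-7 A/cm^2


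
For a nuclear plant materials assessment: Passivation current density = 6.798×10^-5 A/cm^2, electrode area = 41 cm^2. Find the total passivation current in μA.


I = i_pass * A, then convert A → μA (×10^6)
I = 6.798×10^-5 * 41 * 10^6 = 2787.18 μA

2787.18 μA


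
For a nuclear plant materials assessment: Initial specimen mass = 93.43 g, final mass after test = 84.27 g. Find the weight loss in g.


Weight loss = initial − final
WL = 93.43 − 84.27 = 9.16 g

9.16 g


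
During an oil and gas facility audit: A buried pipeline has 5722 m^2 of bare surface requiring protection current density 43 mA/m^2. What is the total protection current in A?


I = area * current density, then convert mA → A (÷1000)
I = 5722 * 43 / 1000 = 246.05 A

246.05 A


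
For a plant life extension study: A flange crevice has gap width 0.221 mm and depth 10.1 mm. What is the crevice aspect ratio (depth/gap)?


Aspect ratio = depth / gap
Ratio = 10.1 / 0.221 = 45.7

45.7


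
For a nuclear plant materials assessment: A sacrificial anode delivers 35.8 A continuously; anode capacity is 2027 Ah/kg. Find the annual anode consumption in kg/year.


Annual consumption = current * hours per year / capacity
Rate = 35.8 * 8760 / 2027 = 154.7 kg/year

154.7 kg/year


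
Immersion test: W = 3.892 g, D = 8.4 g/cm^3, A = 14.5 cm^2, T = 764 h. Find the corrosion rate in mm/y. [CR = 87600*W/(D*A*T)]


Apply the mm/y weight-loss relation: CR = 87600 * W / (D * A * T)
Numerator: 87600 * 3.892 = 340939.2
Denominator: 8.4 * 14.5 * 764 = 93055.2
CR = 340939.2 / 93055.2 = 3.663838 mm/y

3.663838 mm/y


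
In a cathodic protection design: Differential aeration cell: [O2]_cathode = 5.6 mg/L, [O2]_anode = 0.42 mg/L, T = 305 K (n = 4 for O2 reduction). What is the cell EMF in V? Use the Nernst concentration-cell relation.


Apply the Nernst concentration-cell relation: E = (RT/nF)*ln(C_cathode/C_anode)
RT/nF = 8.314*305/(4*96485) = 0.00657037 V
ln(5.6/0.42) = 2.59027
E = 0.00657037 * 2.59027 = 0.01702 V

0.01702 V


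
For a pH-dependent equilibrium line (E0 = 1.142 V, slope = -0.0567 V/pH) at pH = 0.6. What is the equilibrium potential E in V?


Apply the Pourbaix line equation: E = E0 + slope*pH
E = 1.142 + (-0.0567)*0.6 = 1.142 + (-0.03402) = 1.10798 V
Rounded to 3 decimal places: E = 1.108 V

1.108 V


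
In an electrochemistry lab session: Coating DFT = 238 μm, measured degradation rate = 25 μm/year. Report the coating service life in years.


Service life = thickness / degradation rate
Life = 238 / 25 = 9.5 years

9.5 years


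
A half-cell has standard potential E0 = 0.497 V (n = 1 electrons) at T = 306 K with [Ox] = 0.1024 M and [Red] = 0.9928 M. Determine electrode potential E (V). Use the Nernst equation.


Apply the Nernst equation: E = E0 + (RT/nF)*ln([Ox]/[Red])
Step 1: RT/nF = 8.314*306/(1*96485) = 0.02636766 V
Step 2: [Ox]/[Red] = 0.1024/0.9928 = 0.103143
Step 3: ln(0.103143) = -2.271639
Step 4: correction = 0.02636766 * -2.271639 = -0.0599 V
E = 0.497 + -0.0599 = 0.4371 V

0.4371 V


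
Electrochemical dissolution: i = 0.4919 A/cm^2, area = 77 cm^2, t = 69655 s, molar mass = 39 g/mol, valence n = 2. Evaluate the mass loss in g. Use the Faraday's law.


Apply Faraday's law: m = i*A*t*M / (n*F)
Total charge passed Q = i*A*t = 0.4919*77*69655 = 2638273.6765 C
m = Q*M/(n*F) = 2638273.6765*39/(2*96485) = 533.206 g

533.206 g


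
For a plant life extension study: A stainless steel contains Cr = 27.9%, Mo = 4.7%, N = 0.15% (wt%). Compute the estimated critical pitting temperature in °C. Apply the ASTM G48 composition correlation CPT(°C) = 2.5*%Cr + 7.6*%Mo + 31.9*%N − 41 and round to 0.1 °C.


Apply the ASTM G48 empirical CPT estimate: CPT(°C) = 2.5*%Cr + 7.6*%Mo + 31.9*%N − 41
2.5*27.9 = 69.75; 7.6*4.7 = 35.72; 31.9*0.15 = 4.785
CPT = 69.75 + 35.72 + 4.785 − 41 = 69.255 °C
Rounded to 0.1 °C: CPT ≈ 69.3 °C

69.3 °C


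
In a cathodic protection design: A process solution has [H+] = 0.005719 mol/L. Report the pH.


pH = −log10[H+]
pH = −log10(0.005719) = 2.24

2.24


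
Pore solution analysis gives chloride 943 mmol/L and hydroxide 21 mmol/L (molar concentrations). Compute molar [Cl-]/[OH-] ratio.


Threshold parameter = [Cl-] / [OH-] (molar basis; both in mmol/L, so units cancel)
Ratio = 943 / 21 = 44.9

44.9


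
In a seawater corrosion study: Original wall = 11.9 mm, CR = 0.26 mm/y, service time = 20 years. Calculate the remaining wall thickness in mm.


Remaining wall = original − CR × time
t = 11.9 − 0.26*20 = 11.9 − 5.2 = 6.7 mm

6.7 mm


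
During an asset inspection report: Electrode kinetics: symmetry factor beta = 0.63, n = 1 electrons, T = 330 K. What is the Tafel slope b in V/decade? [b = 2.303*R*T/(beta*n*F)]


Apply the Tafel slope relation: b = 2.303*R*T/(beta*n*F)
Numerator: 2.303 * 8.314 * 330 = 6318.56
Denominator: 0.63 * 1 * 96485 = 60785.55
b = 6318.56 / 60785.55 = 0.1039 V/decade

0.1039 V/decade


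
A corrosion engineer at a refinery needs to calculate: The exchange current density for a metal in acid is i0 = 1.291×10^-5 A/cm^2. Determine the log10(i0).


i0 = 1.291×10^-5 A/cm^2
log10(i0) = -4.889

-4.889


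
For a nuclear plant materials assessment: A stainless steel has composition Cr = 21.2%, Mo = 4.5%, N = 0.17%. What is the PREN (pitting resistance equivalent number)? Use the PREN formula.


Apply the PREN formula: PREN = Cr + 3.3*Mo + 16*N
PREN = 21.2 + 3.3*4.5 + 16*0.17
PREN = 21.2 + 14.85 + 2.72 = 38.77

38.77


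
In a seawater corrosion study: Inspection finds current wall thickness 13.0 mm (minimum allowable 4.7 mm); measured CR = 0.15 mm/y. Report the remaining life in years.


Apply the remaining-life relation: RL = (t_current − t_min) / CR
RL = (13.0 − 4.7) / 0.15 = 8.3 / 0.15 = 55.3 years

55.3 years


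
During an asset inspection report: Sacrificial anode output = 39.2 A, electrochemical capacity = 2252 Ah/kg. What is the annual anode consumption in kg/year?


Annual consumption = current * hours per year / capacity
Rate = 39.2 * 8760 / 2252 = 152.5 kg/year

152.5 kg/year


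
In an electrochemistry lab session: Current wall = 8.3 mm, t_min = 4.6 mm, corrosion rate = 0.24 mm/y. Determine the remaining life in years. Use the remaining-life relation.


Apply the remaining-life relation: RL = (t_current − t_min) / CR
RL = (8.3 − 4.6) / 0.24 = 3.7 / 0.24 = 15.4 years

15.4 years


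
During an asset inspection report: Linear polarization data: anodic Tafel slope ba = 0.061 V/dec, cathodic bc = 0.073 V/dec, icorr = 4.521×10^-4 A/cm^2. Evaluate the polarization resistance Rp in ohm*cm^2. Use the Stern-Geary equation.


Apply the Stern-Geary equation: Rp = ba*bc / (2.303*icorr*(ba+bc))
ba*bc = 0.061*0.073 = 0.004453
ba+bc = 0.134; 2.303*icorr*(ba+bc) = 2.303*4.521×10^-4*0.134 = 1.3951896×10^-4
Rp = 0.004453 / 1.3951896×10^-4 = 31.9 ohm*cm^2

31.9 ohm*cm^2


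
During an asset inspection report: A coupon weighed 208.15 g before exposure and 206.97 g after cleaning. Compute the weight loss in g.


Weight loss = initial − final
WL = 208.15 − 206.97 = 1.18 g

1.18 g


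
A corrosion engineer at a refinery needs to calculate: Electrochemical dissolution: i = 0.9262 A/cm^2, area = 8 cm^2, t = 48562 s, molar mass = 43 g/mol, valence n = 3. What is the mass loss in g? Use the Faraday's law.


Apply Faraday's law: m = i*A*t*M / (n*F)
Total charge passed Q = i*A*t = 0.9262*8*48562 = 359824.9952 C
m = Q*M/(n*F) = 359824.9952*43/(3*96485) = 53.4538 g

53.4538 g


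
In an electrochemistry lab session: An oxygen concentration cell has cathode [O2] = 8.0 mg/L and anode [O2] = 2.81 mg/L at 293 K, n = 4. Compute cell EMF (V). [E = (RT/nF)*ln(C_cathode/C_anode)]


Apply the Nernst concentration-cell relation: E = (RT/nF)*ln(C_cathode/C_anode)
RT/nF = 8.314*293/(4*96485) = 0.00631187 V
ln(8.0/2.81) = 1.04626
E = 0.00631187 * 1.04626 = 0.0066 V

0.0066 V


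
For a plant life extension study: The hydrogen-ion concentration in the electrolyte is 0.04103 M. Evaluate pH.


pH = −log10[H+]
pH = −log10(0.04103) = 1.39

1.39


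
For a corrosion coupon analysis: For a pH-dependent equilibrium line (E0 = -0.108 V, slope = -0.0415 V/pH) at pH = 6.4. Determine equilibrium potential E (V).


Apply the Pourbaix line equation: E = E0 + slope*pH
E = -0.108 + (-0.0415)*6.4 = -0.108 + (-0.2656) = -0.3736 V
Rounded to 4 decimal places: E = -0.3736 V

-0.3736 V


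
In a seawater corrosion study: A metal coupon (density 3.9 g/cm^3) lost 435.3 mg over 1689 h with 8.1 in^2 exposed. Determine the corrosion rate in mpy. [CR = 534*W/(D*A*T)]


Apply the mpy weight-loss relation: CR = 534 * W / (D * A * T)
Numerator: 534 * 435.3 = 232450.2
Denominator: 3.9 * 8.1 * 1689 = 53355.51
CR = 232450.2 / 53355.51 = 4.3566 mpy

4.3566 mpy


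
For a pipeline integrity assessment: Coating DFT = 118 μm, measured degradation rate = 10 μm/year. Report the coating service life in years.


Service life = thickness / degradation rate
Life = 118 / 10 = 11.8 years

11.8 years


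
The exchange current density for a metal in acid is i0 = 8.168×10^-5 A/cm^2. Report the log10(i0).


i0 = 8.168×10^-5 A/cm^2
log10(i0) = -4.088

-4.088


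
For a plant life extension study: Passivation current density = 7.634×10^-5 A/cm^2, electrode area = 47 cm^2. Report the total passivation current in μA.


I = i_pass * A, then convert A → μA (×10^6)
I = 7.634×10^-5 * 47 * 10^6 = 3587.98 μA

3587.98 μA


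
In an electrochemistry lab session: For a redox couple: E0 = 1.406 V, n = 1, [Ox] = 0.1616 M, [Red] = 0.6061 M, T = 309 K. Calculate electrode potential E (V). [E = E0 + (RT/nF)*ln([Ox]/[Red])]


Apply the Nernst equation: E = E0 + (RT/nF)*ln([Ox]/[Red])
Step 1: RT/nF = 8.314*309/(1*96485) = 0.02662617 V
Step 2: [Ox]/[Red] = 0.1616/0.6061 = 0.266623
Step 3: ln(0.266623) = -1.32192
Step 4: correction = 0.02662617 * -1.32192 = -0.0352 V
E = 1.406 + -0.0352 = 1.3708 V

1.3708 V


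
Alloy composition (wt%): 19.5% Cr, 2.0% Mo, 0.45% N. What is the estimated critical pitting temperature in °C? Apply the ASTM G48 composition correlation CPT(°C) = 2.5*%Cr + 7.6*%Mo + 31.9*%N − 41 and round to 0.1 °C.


Apply the ASTM G48 empirical CPT estimate: CPT(°C) = 2.5*%Cr + 7.6*%Mo + 31.9*%N − 41
2.5*19.5 = 48.75; 7.6*2.0 = 15.2; 31.9*0.45 = 14.355
CPT = 48.75 + 15.2 + 14.355 − 41 = 37.305 °C
Rounded to 0.1 °C: CPT ≈ 37.3 °C

37.3 °C


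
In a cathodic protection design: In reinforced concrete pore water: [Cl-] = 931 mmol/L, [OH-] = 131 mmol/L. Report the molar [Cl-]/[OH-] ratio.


Threshold parameter = [Cl-] / [OH-] (molar basis; both in mmol/L, so units cancel)
Ratio = 931 / 131 = 7.11

7.11


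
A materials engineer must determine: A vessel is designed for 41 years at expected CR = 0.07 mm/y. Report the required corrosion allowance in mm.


Corrosion allowance = CR × design life
CA = 0.07 * 41 = 2.87 mm

2.87 mm


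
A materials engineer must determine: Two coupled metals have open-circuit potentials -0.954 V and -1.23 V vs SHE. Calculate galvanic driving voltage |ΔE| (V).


Driving voltage is the absolute potential difference.
|ΔE| = |-0.954 − (-1.23)| = 0.276 V

0.276 V


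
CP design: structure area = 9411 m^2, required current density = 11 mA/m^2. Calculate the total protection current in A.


I = area * current density, then convert mA → A (÷1000)
I = 9411 * 11 / 1000 = 103.52 A

103.52 A


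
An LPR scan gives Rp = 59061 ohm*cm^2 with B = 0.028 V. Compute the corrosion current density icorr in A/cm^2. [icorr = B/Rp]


Apply the Stern-Geary relation: icorr = B / Rp
icorr = 0.028 / 59061 = 4.741×10^-7 A/cm^2

4.741×10^-7 A/cm^2


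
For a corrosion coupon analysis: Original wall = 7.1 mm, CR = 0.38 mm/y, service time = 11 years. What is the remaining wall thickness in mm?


Remaining wall = original − CR × time
t = 7.1 − 0.38*11 = 7.1 − 4.18 = 2.92 mm

2.92 mm


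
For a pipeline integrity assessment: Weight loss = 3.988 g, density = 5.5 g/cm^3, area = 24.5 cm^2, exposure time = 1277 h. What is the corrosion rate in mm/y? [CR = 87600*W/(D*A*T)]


Apply the mm/y weight-loss relation: CR = 87600 * W / (D * A * T)
Numerator: 87600 * 3.988 = 349348.8
Denominator: 5.5 * 24.5 * 1277 = 172075.75
CR = 349348.8 / 172075.75 = 2.0302 mm/y

2.0302 mm/y


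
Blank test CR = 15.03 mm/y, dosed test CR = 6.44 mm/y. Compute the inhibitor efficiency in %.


Apply the inhibitor-efficiency definition: IE = (CR_blank − CR_inh)/CR_blank × 100
IE = (15.03 − 6.44) / 15.03 × 100
IE = 8.59 / 15.03 × 100 = 57.2 %

57.2 %


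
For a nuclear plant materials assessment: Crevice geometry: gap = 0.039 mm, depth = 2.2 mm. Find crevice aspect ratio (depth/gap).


Aspect ratio = depth / gap
Ratio = 2.2 / 0.039 = 56.4

56.4


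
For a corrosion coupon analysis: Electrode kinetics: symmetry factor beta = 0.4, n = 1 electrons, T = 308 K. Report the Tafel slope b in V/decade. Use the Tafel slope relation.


Apply the Tafel slope relation: b = 2.303*R*T/(beta*n*F)
Numerator: 2.303 * 8.314 * 308 = 5897.32
Denominator: 0.4 * 1 * 96485 = 38594.0
b = 5897.32 / 38594.0 = 0.1528 V/decade

0.1528 V/decade


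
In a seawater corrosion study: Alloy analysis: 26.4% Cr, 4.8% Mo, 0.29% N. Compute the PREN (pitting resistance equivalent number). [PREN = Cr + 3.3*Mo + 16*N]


Apply the PREN formula: PREN = Cr + 3.3*Mo + 16*N
PREN = 26.4 + 3.3*4.8 + 16*0.29
PREN = 26.4 + 15.84 + 4.64 = 46.88

46.88


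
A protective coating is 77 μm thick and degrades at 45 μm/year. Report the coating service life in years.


Service life = thickness / degradation rate
Life = 77 / 45 = 1.7 years

1.7 years


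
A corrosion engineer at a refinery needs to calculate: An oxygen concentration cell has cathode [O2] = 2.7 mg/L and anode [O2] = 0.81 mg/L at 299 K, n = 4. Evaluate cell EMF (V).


Apply the Nernst concentration-cell relation: E = (RT/nF)*ln(C_cathode/C_anode)
RT/nF = 8.314*299/(4*96485) = 0.00644112 V
ln(2.7/0.81) = 1.20397
E = 0.00644112 * 1.20397 = 0.00775 V

0.00775 V


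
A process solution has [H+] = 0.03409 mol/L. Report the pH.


pH = −log10[H+]
pH = −log10(0.03409) = 1.47

1.47


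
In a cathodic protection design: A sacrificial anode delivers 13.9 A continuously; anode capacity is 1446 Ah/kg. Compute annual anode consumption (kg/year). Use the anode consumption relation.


Annual consumption = current * hours per year / capacity
Rate = 13.9 * 8760 / 1446 = 84.2 kg/year

84.2 kg/year


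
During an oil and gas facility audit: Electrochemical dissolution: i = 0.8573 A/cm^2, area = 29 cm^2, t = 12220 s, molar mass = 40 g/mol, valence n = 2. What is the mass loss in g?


Apply Faraday's law: m = i*A*t*M / (n*F)
Total charge passed Q = i*A*t = 0.8573*29*12220 = 303809.974 C
m = Q*M/(n*F) = 303809.974*40/(2*96485) = 62.97559 g

62.97559 g


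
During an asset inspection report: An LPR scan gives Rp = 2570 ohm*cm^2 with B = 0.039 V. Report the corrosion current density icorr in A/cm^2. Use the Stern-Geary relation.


Apply the Stern-Geary relation: icorr = B / Rp
icorr = 0.039 / 2570 = 1.518×10^-5 A/cm^2

1.518×10^-5 A/cm^2


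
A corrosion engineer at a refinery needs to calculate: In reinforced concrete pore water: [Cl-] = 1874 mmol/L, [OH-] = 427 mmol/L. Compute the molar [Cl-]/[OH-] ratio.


Threshold parameter = [Cl-] / [OH-] (molar basis; both in mmol/L, so units cancel)
Ratio = 1874 / 427 = 4.39

4.39


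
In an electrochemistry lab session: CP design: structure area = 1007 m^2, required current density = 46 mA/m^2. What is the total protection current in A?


I = area * current density, then convert mA → A (÷1000)
I = 1007 * 46 / 1000 = 46.32 A

46.32 A


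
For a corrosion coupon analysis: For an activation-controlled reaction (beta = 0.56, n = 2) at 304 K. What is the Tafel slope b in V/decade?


Apply the Tafel slope relation: b = 2.303*R*T/(beta*n*F)
Numerator: 2.303 * 8.314 * 304 = 5820.73
Denominator: 0.56 * 2 * 96485 = 108063.2
b = 5820.73 / 108063.2 = 0.0539 V/decade

0.0539 V/decade


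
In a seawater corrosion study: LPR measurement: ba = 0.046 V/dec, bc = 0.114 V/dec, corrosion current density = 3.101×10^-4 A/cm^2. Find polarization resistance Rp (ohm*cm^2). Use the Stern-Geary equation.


Apply the Stern-Geary equation: Rp = ba*bc / (2.303*icorr*(ba+bc))
ba*bc = 0.046*0.114 = 0.005244
ba+bc = 0.16; 2.303*icorr*(ba+bc) = 2.303*3.101×10^-4*0.16 = 1.1426565×10^-4
Rp = 0.005244 / 1.1426565×10^-4 = 45.9 ohm*cm^2

45.9 ohm*cm^2


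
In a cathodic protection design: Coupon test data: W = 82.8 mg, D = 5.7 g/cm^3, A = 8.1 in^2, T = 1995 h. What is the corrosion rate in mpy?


Apply the mpy weight-loss relation: CR = 534 * W / (D * A * T)
Numerator: 534 * 82.8 = 44215.2
Denominator: 5.7 * 8.1 * 1995 = 92109.15
CR = 44215.2 / 92109.15 = 0.48 mpy

0.48 mpy


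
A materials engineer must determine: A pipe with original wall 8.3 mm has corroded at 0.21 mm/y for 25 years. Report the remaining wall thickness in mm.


Remaining wall = original − CR × time
t = 8.3 − 0.21*25 = 8.3 − 5.25 = 3.05 mm

3.05 mm
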